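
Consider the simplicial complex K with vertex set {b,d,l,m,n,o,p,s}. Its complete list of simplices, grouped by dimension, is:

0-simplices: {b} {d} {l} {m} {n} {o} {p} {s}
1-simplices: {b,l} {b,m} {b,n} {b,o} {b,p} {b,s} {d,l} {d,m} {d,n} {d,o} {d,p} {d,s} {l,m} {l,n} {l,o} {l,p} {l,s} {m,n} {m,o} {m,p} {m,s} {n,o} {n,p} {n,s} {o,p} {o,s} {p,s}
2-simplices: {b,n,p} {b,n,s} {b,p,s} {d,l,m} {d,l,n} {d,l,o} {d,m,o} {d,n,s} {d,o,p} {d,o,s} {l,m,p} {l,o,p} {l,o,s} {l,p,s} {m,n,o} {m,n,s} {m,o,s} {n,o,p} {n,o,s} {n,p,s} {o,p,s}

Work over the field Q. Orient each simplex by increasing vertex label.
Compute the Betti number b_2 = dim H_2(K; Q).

b_2=4

n_0=8 n_1=27 n_2=21  [Q]
∂1: piv[bl,bm,bn,bo,bp,bs,dl] rk=7  ker:dm,dn,do,dp,ds,lm,ln,lo,lp,ls,mn,mo,mp,ms,no,np,ns,op,os,ps
∂2: piv[bnp,bns,bps,dlm,dln,dlo,dmo,dns,dop,dos,lmp,lop,los,lps,mno,mns,mos] rk=17  ker:nop,nos,nps,ops
b_2=(21−17)−0=4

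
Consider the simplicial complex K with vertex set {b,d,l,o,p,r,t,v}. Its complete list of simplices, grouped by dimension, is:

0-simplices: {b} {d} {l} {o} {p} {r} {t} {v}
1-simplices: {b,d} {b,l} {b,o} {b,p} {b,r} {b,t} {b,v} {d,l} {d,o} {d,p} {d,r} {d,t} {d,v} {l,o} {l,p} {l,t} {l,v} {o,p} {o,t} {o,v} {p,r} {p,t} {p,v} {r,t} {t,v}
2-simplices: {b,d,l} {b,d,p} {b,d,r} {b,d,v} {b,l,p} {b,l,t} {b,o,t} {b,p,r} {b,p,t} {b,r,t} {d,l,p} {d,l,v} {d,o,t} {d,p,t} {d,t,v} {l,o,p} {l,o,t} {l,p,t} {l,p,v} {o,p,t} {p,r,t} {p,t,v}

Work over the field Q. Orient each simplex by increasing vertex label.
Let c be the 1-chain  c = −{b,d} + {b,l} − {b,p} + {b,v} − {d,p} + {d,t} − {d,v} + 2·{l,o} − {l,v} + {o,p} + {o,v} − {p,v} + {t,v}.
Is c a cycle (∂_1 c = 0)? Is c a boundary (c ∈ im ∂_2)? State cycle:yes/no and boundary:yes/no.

n_0=8 n_1=25 n_2=22  [Q]
∂1: piv[bd,bl,bo,bp,br,bt,bv] rk=7  ker:dl,do,dp,dr,dt,dv,lo,lp,lt,lv,op,ot,ov,pr,pt,pv,rt,tv
∂2: piv[bdl,bdp,bdr,bdv,blp,blt,bot,bpr,bpt,brt,dlv,dot,dpt,dtv,lop,lot,lpv] rk=17  ker:dlp,lpt,opt,prt,ptv
∂1c = 0
c vs im∂2: residual ≠ 0 ⇒ not boundary

cycle:yes boundary:no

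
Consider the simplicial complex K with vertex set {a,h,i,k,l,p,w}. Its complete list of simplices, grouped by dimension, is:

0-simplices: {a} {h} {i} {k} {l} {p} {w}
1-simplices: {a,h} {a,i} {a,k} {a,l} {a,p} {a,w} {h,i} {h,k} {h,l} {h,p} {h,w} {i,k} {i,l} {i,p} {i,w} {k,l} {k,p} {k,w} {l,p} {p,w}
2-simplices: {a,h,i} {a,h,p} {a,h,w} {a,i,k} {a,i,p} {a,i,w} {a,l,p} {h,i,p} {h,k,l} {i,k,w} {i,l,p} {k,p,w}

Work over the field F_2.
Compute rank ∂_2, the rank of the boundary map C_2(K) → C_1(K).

rank∂_2=11

n_0=7 n_1=20 n_2=12  [Z2]
∂1: piv[ah,ai,ak,al,ap,aw] rk=6  ker:hi,hk,hl,hp,hw,ik,il,ip,iw,kl,kp,kw,lp,pw
∂2: piv[ahi,ahp,ahw,aik,aip,aiw,alp,hkl,ikw,ilp,kpw] rk=11  ker:hip
rk∂_2=11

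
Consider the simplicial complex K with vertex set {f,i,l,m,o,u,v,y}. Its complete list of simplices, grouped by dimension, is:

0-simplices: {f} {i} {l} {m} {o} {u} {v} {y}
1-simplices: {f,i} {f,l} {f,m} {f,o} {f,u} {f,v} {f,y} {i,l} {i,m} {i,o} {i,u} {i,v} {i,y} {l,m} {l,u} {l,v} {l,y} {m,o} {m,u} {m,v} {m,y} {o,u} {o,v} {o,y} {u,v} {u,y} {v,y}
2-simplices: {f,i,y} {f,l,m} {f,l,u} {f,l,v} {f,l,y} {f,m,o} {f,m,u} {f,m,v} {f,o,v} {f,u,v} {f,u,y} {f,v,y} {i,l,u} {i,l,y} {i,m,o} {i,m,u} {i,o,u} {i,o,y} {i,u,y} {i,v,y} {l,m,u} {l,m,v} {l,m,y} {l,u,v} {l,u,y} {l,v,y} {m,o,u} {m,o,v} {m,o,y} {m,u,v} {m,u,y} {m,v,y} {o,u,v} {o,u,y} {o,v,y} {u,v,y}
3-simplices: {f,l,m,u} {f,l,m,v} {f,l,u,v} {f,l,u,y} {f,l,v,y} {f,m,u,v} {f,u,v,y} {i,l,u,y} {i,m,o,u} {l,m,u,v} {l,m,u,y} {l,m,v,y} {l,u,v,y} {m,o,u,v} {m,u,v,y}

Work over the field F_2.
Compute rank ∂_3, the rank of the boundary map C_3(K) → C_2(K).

rank∂_3=12

n_0=8 n_1=27 n_2=36 n_3=15  [Z2]
∂1: piv[fi,fl,fm,fo,fu,fv,fy] rk=7  ker:il,im,io,iu,iv,iy,lm,lu,lv,ly,mo,mu,mv,my,ou,ov,oy,uv,uy,vy
∂2: piv[fiy,flm,flu,flv,fly,fmo,fmu,fmv,fov,fuv,fuy,fvy,ilu,ily,imo,imu,iou,ioy,ivy,lmy] rk=20  ker:iuy,lmu,lmv,luv,luy,lvy,mou,mov,moy,muv,muy,mvy,ouv,ouy,ovy,uvy
∂3: piv[flmu,flmv,fluv,fluy,flvy,fmuv,fuvy,iluy,imou,lmuy,lmvy,mouv] rk=12  ker:lmuv,luvy,muvy
rk∂_3=12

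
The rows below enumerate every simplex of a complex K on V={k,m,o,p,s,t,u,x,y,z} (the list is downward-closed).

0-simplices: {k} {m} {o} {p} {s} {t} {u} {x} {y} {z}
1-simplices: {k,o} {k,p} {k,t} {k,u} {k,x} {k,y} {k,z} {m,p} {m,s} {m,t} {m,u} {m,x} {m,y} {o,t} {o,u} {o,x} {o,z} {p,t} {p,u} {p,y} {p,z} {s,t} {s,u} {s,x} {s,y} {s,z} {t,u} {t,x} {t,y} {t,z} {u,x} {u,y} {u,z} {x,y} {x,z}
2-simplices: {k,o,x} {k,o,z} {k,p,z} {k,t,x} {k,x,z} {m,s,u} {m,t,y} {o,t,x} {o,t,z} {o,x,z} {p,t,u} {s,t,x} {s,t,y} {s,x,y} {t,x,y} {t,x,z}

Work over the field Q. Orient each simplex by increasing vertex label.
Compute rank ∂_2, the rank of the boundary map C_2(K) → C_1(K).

rank∂_2=13

n_0=10 n_1=35 n_2=16  [Q]
∂1: piv[ko,kp,kt,ku,kx,ky,kz,mp,ms] rk=9  ker:mt,mu,mx,my,ot,ou,ox,oz,pt,pu,py,pz,st,su,sx,sy,sz,tu,tx,ty,tz,ux,uy,uz,xy,xz
∂2: piv[kox,koz,kpz,ktx,kxz,msu,mty,otx,otz,ptu,stx,sty,sxy] rk=13  ker:oxz,txy,txz
rk∂_2=13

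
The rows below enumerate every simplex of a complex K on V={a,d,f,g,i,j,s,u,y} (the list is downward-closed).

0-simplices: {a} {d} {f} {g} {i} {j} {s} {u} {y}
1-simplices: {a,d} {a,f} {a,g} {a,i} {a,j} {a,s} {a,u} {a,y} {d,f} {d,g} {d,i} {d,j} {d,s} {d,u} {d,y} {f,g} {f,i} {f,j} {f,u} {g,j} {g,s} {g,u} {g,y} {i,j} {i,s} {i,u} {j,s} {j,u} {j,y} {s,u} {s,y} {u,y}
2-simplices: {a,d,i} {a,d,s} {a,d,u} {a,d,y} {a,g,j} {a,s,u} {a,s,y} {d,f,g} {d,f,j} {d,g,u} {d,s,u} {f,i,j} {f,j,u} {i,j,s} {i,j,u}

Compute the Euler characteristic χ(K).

χ(K)=-8

n_0=9 n_1=32 n_2=15
χ=+9−32+15=-8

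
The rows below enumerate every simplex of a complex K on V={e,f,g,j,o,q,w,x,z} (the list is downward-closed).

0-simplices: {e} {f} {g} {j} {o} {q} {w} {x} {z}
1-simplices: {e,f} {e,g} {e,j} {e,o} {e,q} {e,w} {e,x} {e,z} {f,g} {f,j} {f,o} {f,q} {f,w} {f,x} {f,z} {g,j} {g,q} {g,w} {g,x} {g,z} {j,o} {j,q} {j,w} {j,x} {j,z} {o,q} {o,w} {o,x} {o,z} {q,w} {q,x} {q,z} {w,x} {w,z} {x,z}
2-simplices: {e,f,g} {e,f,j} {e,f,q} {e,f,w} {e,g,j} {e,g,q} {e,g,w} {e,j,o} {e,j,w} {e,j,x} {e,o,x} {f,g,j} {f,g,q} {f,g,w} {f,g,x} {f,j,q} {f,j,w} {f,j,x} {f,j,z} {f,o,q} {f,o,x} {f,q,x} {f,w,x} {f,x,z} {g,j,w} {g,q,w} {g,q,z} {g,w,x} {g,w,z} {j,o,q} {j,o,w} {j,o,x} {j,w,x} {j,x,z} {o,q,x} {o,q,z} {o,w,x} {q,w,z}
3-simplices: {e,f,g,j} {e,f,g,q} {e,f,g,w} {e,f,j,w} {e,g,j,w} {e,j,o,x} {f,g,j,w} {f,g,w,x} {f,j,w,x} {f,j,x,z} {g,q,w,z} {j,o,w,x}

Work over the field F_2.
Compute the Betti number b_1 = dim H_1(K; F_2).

b_1=2

n_0=9 n_1=35 n_2=38 n_3=12  [Z2]
∂1: piv[ef,eg,ej,eo,eq,ew,ex,ez] rk=8  ker:fg,fj,fo,fq,fw,fx,fz,gj,gq,gw,gx,gz,jo,jq,jw,jx,jz,oq,ow,ox,oz,qw,qx,qz,wx,wz,xz
∂2: piv[efg,efj,efq,efw,egj,egq,egw,ejo,ejw,ejx,eox,fgx,fjq,fjx,fjz,foq,fox,fqx,fwx,fxz,gqw,gqz,gwz,jow,oqz] rk=25  ker:fgj,fgq,fgw,fjw,gjw,gwx,joq,jox,jwx,jxz,oqx,owx,qwz
∂3: piv[efgj,efgq,efgw,efjw,egjw,ejox,fgwx,fjwx,fjxz,gqwz,jowx] rk=11  ker:fgjw
b_1=(35−8)−25=2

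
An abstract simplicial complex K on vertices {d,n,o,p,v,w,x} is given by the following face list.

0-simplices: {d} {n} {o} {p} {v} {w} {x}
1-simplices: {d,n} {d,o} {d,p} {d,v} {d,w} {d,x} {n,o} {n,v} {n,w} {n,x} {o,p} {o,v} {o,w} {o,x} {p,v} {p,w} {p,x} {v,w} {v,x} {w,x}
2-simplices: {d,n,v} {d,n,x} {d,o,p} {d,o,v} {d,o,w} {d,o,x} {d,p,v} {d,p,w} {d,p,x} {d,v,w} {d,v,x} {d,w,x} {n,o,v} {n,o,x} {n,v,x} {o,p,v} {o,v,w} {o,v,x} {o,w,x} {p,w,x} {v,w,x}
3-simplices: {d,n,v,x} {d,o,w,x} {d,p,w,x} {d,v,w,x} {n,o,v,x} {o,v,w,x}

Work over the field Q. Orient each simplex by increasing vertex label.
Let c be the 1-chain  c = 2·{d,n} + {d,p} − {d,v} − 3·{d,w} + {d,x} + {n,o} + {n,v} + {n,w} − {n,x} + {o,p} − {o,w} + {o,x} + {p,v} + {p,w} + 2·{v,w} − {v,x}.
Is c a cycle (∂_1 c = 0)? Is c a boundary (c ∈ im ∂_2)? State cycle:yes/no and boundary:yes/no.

cycle:yes boundary:no

n_0=7 n_1=20 n_2=21 n_3=6  [Q]
∂1: piv[dn,do,dp,dv,dw,dx] rk=6  ker:no,nv,nw,nx,op,ov,ow,ox,pv,pw,px,vw,vx,wx
∂2: piv[dnv,dnx,dop,dov,dow,dox,dpv,dpw,dpx,dvw,dvx,dwx,nov] rk=13  ker:nox,nvx,opv,ovw,ovx,owx,pwx,vwx
∂3: piv[dnvx,dowx,dpwx,dvwx,novx,ovwx] rk=6
∂1c = 0
c vs im∂2: residual ≠ 0 ⇒ not boundary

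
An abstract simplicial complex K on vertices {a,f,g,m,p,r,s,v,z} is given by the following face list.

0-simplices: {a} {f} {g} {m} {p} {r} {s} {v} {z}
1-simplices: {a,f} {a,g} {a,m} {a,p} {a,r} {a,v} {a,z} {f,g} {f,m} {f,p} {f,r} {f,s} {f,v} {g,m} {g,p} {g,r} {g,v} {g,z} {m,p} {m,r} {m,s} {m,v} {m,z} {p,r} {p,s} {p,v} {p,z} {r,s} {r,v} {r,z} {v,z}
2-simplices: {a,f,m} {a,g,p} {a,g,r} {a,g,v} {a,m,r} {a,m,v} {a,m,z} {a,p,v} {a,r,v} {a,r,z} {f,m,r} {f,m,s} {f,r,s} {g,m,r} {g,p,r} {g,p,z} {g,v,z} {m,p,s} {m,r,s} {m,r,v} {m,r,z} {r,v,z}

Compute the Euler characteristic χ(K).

n_0=9 n_1=31 n_2=22
χ=+9−31+22=0

χ(K)=0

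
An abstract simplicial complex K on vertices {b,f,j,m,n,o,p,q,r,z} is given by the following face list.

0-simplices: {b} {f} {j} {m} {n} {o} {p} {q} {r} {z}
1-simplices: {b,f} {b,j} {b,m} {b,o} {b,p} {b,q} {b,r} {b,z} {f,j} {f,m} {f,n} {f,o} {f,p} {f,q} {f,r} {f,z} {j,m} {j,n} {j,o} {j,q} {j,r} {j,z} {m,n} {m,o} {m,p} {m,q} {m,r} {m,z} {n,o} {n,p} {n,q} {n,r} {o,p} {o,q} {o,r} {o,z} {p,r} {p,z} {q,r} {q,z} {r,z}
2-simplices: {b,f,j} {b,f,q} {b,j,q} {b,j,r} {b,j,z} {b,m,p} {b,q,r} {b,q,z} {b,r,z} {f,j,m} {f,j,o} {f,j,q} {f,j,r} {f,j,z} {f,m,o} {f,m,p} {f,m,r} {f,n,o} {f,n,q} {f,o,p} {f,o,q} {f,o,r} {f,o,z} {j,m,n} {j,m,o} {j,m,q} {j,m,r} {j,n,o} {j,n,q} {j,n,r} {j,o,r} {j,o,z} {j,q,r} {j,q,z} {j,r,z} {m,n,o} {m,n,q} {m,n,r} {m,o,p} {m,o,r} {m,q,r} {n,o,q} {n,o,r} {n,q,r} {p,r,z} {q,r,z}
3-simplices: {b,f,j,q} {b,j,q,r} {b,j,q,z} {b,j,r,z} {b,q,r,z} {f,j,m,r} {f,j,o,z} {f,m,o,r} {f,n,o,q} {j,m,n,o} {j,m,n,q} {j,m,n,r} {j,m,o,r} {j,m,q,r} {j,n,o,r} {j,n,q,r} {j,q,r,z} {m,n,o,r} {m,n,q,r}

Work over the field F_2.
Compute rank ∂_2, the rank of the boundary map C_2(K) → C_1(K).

rank∂_2=27

n_0=10 n_1=41 n_2=46 n_3=19  [Z2]
∂1: piv[bf,bj,bm,bo,bp,bq,br,bz,fn] rk=9  ker:fj,fm,fo,fp,fq,fr,fz,jm,jn,jo,jq,jr,jz,mn,mo,mp,mq,mr,mz,no,np,nq,nr,op,oq,or,oz,pr,pz,qr,qz,rz
∂2: piv[bfj,bfq,bjq,bjr,bjz,bmp,bqr,bqz,brz,fjm,fjo,fjr,fjz,fmo,fmp,fmr,fno,fnq,fop,foq,for,foz,jmn,jmq,jno,jnr,prz] rk=27  ker:fjq,jmo,jmr,jnq,jor,joz,jqr,jqz,jrz,mno,mnq,mnr,mop,mor,mqr,noq,nor,nqr,qrz
∂3: piv[bfjq,bjqr,bjqz,bjrz,bqrz,fjmr,fjoz,fmor,fnoq,jmno,jmnq,jmnr,jmor,jmqr,jnor,jnqr] rk=16  ker:jqrz,mnor,mnqr
rk∂_2=27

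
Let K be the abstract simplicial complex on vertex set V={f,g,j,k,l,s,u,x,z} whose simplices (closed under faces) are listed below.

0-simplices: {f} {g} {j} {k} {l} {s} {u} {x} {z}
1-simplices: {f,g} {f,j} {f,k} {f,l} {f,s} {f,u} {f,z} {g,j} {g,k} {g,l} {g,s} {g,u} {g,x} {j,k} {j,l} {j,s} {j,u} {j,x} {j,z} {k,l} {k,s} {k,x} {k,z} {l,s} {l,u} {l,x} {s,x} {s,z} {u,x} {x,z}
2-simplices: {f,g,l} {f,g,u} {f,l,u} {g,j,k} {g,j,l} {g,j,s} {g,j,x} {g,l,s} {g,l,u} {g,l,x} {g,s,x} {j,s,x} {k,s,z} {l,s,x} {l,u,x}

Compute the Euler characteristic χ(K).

n_0=9 n_1=30 n_2=15
χ=+9−30+15=-6

χ(K)=-6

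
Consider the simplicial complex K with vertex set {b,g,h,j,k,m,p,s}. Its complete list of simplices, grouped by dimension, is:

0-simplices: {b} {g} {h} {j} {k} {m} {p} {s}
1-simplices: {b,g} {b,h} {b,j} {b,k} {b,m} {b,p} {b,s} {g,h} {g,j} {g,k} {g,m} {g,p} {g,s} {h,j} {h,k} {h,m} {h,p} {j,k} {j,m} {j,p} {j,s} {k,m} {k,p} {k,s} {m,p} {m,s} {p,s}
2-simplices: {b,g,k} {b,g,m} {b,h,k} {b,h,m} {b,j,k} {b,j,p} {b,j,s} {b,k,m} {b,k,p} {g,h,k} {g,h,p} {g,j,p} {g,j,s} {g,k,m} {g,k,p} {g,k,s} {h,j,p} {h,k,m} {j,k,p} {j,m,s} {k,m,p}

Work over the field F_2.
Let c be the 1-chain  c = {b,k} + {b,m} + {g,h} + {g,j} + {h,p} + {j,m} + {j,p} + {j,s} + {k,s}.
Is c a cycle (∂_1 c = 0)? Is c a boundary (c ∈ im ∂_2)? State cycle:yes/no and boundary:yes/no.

cycle:yes boundary:no

n_0=8 n_1=27 n_2=21  [Z2]
∂1: piv[bg,bh,bj,bk,bm,bp,bs] rk=7  ker:gh,gj,gk,gm,gp,gs,hj,hk,hm,hp,jk,jm,jp,js,km,kp,ks,mp,ms,ps
∂2: piv[bgk,bgm,bhk,bhm,bjk,bjp,bjs,bkm,bkp,ghk,ghp,gjp,gjs,gkp,gks,hjp,jms,kmp] rk=18  ker:gkm,hkm,jkp
∂1c = 0
c vs im∂2: residual ≠ 0 ⇒ not boundary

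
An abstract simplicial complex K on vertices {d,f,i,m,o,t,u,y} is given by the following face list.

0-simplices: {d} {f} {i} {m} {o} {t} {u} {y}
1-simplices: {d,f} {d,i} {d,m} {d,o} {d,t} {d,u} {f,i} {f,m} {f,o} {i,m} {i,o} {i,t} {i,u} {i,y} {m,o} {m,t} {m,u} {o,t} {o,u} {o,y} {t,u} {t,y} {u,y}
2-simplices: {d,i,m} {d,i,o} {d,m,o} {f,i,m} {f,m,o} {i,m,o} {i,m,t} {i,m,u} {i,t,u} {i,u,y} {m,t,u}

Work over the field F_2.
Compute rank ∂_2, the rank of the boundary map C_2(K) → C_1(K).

n_0=8 n_1=23 n_2=11  [Z2]
∂1: piv[df,di,dm,do,dt,du,iy] rk=7  ker:fi,fm,fo,im,io,it,iu,mo,mt,mu,ot,ou,oy,tu,ty,uy
∂2: piv[dim,dio,dmo,fim,fmo,imt,imu,itu,iuy] rk=9  ker:imo,mtu
rk∂_2=9

rank∂_2=9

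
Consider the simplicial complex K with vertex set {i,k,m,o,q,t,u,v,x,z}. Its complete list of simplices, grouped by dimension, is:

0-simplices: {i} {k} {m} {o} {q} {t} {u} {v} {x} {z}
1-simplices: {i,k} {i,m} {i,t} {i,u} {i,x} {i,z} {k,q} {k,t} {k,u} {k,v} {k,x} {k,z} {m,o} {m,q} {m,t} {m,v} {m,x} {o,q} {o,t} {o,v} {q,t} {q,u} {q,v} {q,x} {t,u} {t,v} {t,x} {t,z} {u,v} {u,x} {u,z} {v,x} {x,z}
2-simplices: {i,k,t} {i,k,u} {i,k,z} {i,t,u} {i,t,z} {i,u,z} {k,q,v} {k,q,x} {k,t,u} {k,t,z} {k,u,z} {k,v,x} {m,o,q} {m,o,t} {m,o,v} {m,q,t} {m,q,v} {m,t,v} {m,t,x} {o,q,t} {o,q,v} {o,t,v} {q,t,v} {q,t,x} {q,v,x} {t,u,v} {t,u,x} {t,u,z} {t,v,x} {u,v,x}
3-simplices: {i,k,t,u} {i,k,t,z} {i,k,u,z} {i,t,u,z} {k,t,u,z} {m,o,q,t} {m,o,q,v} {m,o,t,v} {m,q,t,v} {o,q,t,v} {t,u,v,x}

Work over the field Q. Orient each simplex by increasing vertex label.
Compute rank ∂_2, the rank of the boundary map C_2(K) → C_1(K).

rank∂_2=19

n_0=10 n_1=33 n_2=30 n_3=11  [Q]
∂1: piv[ik,im,it,iu,ix,iz,kq,kv,mo] rk=9  ker:kt,ku,kx,kz,mq,mt,mv,mx,oq,ot,ov,qt,qu,qv,qx,tu,tv,tx,tz,uv,ux,uz,vx,xz
∂2: piv[ikt,iku,ikz,itu,itz,iuz,kqv,kqx,kvx,moq,mot,mov,mqt,mqv,mtv,mtx,qtx,tuv,tux] rk=19  ker:ktu,ktz,kuz,oqt,oqv,otv,qtv,qvx,tuz,tvx,uvx
∂3: piv[iktu,iktz,ikuz,ituz,moqt,moqv,motv,mqtv,tuvx] rk=9  ker:ktuz,oqtv
rk∂_2=19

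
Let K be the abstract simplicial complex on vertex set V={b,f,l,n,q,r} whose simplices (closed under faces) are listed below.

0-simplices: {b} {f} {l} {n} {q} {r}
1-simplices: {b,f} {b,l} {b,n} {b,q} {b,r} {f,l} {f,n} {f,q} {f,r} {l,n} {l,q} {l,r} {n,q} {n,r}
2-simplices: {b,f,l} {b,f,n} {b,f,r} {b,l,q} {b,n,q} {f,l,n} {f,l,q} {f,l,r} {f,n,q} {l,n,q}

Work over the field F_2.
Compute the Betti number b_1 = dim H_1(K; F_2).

n_0=6 n_1=14 n_2=10  [Z2]
∂1: piv[bf,bl,bn,bq,br] rk=5  ker:fl,fn,fq,fr,ln,lq,lr,nq,nr
∂2: piv[bfl,bfn,bfr,blq,bnq,fln,flq,flr] rk=8  ker:fnq,lnq
b_1=(14−5)−8=1

b_1=1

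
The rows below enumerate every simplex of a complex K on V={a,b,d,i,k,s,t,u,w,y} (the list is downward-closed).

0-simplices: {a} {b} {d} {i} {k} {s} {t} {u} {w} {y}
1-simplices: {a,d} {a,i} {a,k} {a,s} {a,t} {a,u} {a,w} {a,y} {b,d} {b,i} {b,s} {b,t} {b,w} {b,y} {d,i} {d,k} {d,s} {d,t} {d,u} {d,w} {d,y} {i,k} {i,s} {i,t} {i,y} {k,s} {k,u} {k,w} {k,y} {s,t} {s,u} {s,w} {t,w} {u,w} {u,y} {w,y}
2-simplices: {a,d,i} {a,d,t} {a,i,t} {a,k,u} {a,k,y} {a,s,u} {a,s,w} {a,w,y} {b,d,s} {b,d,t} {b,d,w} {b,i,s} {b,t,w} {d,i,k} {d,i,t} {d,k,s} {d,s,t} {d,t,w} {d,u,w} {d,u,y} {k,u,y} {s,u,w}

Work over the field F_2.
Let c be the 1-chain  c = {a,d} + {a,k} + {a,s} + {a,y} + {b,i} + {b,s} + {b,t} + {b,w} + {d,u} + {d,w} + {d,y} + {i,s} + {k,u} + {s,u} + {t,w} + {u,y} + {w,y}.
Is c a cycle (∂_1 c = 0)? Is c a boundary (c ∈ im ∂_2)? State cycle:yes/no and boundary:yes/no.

cycle:yes boundary:no

n_0=10 n_1=36 n_2=22  [Z2]
∂1: piv[ad,ai,ak,as,at,au,aw,ay,bd] rk=9  ker:bi,bs,bt,bw,by,di,dk,ds,dt,du,dw,dy,ik,is,it,iy,ks,ku,kw,ky,st,su,sw,tw,uw,uy,wy
∂2: piv[adi,adt,ait,aku,aky,asu,asw,awy,bds,bdt,bdw,bis,btw,dik,dks,dst,duw,duy,kuy,suw] rk=20  ker:dit,dtw
∂1c = 0
c vs im∂2: residual ≠ 0 ⇒ not boundary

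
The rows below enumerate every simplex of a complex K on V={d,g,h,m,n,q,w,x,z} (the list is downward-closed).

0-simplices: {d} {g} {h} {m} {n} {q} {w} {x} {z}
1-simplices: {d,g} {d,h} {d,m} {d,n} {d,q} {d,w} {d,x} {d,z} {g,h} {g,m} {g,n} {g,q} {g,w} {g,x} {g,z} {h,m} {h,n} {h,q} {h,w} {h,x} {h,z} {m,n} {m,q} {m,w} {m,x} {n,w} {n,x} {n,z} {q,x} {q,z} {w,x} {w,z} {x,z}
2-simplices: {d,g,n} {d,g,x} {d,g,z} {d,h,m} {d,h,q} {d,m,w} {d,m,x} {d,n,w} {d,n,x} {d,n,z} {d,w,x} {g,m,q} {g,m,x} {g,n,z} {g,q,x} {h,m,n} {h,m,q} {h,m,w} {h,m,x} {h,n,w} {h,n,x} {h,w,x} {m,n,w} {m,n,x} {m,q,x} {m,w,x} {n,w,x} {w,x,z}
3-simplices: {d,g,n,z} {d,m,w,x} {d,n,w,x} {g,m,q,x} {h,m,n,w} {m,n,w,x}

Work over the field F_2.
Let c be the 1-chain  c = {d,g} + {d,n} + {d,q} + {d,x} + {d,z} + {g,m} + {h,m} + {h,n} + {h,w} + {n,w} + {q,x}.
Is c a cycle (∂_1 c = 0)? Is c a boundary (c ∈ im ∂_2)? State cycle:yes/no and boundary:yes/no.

cycle:no boundary:no

n_0=9 n_1=33 n_2=28 n_3=6  [Z2]
∂1: piv[dg,dh,dm,dn,dq,dw,dx,dz] rk=8  ker:gh,gm,gn,gq,gw,gx,gz,hm,hn,hq,hw,hx,hz,mn,mq,mw,mx,nw,nx,nz,qx,qz,wx,wz,xz
∂2: piv[dgn,dgx,dgz,dhm,dhq,dmw,dmx,dnw,dnx,dnz,dwx,gmq,gmx,gqx,hmn,hmq,hmw,hmx,hnw,wxz] rk=20  ker:gnz,hnx,hwx,mnw,mnx,mqx,mwx,nwx
∂3: piv[dgnz,dmwx,dnwx,gmqx,hmnw,mnwx] rk=6
∂1c = {d} + {h} + {n} + {z}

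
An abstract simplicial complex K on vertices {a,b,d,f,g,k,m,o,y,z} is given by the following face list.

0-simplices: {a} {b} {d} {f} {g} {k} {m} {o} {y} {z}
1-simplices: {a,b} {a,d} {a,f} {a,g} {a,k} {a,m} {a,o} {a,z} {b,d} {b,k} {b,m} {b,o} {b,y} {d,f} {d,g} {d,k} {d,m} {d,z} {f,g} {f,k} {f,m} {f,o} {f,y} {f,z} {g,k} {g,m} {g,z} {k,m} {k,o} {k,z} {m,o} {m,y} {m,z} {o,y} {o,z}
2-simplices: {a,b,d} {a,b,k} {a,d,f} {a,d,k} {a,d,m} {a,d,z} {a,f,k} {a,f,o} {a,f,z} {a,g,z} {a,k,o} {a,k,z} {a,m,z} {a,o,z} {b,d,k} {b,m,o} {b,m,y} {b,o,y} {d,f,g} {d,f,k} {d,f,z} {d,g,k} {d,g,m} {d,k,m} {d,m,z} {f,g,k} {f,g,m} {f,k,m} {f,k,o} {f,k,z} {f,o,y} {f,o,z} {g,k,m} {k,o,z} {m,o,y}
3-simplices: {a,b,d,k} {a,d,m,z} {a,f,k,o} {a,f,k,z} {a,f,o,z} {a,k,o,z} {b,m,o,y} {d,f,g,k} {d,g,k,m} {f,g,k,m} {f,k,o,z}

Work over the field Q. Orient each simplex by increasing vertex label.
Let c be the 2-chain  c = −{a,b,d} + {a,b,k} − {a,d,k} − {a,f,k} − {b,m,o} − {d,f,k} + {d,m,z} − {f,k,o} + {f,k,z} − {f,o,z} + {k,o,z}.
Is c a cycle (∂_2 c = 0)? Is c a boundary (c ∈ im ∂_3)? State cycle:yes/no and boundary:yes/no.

cycle:no boundary:no

n_0=10 n_1=35 n_2=35 n_3=11  [Q]
∂1: piv[ab,ad,af,ag,ak,am,ao,az,by] rk=9  ker:bd,bk,bm,bo,df,dg,dk,dm,dz,fg,fk,fm,fo,fy,fz,gk,gm,gz,km,ko,kz,mo,my,mz,oy,oz
∂2: piv[abd,abk,adf,adk,adm,adz,afk,afo,afz,agz,ako,akz,amz,aoz,bmo,bmy,boy,dfg,dgk,dgm,dkm,fgm,foy] rk=23  ker:bdk,dfk,dfz,dmz,fgk,fkm,fko,fkz,foz,gkm,koz,moy
∂3: piv[abdk,admz,afko,afkz,afoz,akoz,bmoy,dfgk,dgkm,fgkm] rk=10  ker:fkoz
∂2c = −{a,f} + {a,k} − {b,d} + {b,k} − {b,m} + {b,o} − {d,f} + {d,m} − {d,z} − 2·{f,k} − {m,o} + {m,z}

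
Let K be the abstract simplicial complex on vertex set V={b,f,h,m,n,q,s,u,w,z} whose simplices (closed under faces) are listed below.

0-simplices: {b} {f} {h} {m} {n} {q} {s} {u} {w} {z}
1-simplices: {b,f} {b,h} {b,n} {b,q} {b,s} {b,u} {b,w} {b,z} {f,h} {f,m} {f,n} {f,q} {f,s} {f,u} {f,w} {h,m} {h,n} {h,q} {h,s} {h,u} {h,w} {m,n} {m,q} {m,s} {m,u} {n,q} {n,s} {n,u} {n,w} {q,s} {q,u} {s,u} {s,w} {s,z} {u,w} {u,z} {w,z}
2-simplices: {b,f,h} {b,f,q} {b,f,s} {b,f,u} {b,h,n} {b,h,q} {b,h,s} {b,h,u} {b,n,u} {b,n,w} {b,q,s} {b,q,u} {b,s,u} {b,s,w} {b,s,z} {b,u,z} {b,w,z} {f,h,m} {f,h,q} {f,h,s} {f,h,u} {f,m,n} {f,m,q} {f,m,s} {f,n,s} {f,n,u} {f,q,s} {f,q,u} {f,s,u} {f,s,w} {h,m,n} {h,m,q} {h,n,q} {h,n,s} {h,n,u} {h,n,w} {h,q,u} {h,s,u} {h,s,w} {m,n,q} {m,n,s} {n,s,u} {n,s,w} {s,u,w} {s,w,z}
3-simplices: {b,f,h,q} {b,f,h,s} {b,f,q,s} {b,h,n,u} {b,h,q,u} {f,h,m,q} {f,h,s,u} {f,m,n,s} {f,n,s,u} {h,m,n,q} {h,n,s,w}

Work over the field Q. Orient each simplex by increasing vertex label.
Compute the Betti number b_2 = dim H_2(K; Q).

b_2=7

n_0=10 n_1=37 n_2=45 n_3=11  [Q]
∂1: piv[bf,bh,bn,bq,bs,bu,bw,bz,fm] rk=9  ker:fh,fn,fq,fs,fu,fw,hm,hn,hq,hs,hu,hw,mn,mq,ms,mu,nq,ns,nu,nw,qs,qu,su,sw,sz,uw,uz,wz
∂2: piv[bfh,bfq,bfs,bfu,bhn,bhq,bhs,bhu,bnu,bnw,bqs,bqu,bsu,bsw,bsz,buz,bwz,fhm,fmn,fmq,fms,fns,fnu,fsw,hnq,hnw,suw] rk=27  ker:fhq,fhs,fhu,fqs,fqu,fsu,hmn,hmq,hns,hnu,hqu,hsu,hsw,mnq,mns,nsu,nsw,swz
∂3: piv[bfhq,bfhs,bfqs,bhnu,bhqu,fhmq,fhsu,fmns,fnsu,hmnq,hnsw] rk=11
b_2=(45−27)−11=7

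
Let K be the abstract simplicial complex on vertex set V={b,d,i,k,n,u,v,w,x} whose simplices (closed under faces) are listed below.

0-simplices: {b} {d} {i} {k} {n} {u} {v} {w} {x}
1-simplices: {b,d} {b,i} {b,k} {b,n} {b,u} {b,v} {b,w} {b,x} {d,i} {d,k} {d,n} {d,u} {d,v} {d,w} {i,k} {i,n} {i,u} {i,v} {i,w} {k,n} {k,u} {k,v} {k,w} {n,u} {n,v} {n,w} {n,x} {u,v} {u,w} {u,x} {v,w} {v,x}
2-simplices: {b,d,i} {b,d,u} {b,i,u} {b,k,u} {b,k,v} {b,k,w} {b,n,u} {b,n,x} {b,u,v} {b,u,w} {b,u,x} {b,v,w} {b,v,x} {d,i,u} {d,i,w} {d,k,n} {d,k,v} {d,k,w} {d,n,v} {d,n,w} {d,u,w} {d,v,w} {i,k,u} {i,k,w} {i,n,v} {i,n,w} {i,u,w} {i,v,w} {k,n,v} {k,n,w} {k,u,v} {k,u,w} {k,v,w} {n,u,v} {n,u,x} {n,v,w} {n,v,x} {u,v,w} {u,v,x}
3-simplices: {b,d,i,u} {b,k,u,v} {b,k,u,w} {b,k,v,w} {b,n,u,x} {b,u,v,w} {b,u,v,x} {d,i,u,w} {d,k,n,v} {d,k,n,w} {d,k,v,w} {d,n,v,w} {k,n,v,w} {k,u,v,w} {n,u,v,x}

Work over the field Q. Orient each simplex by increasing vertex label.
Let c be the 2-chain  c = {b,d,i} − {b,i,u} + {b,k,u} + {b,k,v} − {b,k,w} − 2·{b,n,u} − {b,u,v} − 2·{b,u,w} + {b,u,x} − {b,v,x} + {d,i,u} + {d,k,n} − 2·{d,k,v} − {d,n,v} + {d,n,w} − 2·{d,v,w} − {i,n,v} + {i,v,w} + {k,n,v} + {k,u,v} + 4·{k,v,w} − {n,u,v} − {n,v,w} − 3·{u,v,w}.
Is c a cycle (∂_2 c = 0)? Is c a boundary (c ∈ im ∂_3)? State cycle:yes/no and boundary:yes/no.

cycle:no boundary:no

n_0=9 n_1=32 n_2=39 n_3=15  [Q]
∂1: piv[bd,bi,bk,bn,bu,bv,bw,bx] rk=8  ker:di,dk,dn,du,dv,dw,ik,in,iu,iv,iw,kn,ku,kv,kw,nu,nv,nw,nx,uv,uw,ux,vw,vx
∂2: piv[bdi,bdu,biu,bku,bkv,bkw,bnu,bnx,buv,buw,bux,bvw,bvx,diw,dkn,dkv,dkw,dnv,dnw,duw,iku,inv,inw,nuv] rk=24  ker:diu,dvw,ikw,iuw,ivw,knv,knw,kuv,kuw,kvw,nux,nvw,nvx,uvw,uvx
∂3: piv[bdiu,bkuv,bkuw,bkvw,bnux,buvw,buvx,diuw,dknv,dknw,dkvw,dnvw,nuvx] rk=13  ker:knvw,kuvw
∂2c = {b,d} − 2·{b,i} + {b,k} − 2·{b,n} − {b,v} + 3·{b,w} + 2·{d,i} − {d,k} − {d,n} − {d,u} + {d,v} + {d,w} − {i,n} + 2·{i,v} − {i,w} + 2·{k,n} + 2·{k,u} + {k,v} − 5·{k,w} − 3·{n,u} − {n,v} + 2·{n,w} − 4·{u,v} + {u,w} + {u,x} − {v,w} − {v,x}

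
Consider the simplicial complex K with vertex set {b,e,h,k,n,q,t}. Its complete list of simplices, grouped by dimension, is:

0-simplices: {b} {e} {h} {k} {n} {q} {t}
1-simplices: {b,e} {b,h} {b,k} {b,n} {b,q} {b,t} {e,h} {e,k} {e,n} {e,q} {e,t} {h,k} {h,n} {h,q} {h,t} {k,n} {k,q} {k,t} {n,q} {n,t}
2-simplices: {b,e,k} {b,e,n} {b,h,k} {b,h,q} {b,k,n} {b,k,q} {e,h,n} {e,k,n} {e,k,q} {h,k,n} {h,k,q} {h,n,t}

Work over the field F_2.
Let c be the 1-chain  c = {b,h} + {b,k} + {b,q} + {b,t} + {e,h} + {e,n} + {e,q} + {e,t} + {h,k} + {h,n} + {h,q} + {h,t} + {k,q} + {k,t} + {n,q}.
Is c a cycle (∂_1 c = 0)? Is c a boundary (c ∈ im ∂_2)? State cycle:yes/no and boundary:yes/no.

n_0=7 n_1=20 n_2=12  [Z2]
∂1: piv[be,bh,bk,bn,bq,bt] rk=6  ker:eh,ek,en,eq,et,hk,hn,hq,ht,kn,kq,kt,nq,nt
∂2: piv[bek,ben,bhk,bhq,bkn,bkq,ehn,ekq,hkn,hnt] rk=10  ker:ekn,hkq
∂1c = {n} + {q}

cycle:no boundary:no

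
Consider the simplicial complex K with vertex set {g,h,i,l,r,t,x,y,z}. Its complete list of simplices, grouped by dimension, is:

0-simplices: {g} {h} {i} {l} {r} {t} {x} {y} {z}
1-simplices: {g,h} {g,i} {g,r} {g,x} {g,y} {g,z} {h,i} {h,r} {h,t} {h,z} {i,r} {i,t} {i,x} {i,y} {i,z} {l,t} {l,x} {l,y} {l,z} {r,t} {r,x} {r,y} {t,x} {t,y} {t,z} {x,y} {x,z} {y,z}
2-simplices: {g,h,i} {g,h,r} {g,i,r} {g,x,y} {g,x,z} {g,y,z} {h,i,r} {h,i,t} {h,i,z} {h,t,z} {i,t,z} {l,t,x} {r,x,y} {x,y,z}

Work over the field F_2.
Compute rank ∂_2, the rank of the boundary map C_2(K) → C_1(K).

rank∂_2=11

n_0=9 n_1=28 n_2=14  [Z2]
∂1: piv[gh,gi,gr,gx,gy,gz,ht,lt] rk=8  ker:hi,hr,hz,ir,it,ix,iy,iz,lx,ly,lz,rt,rx,ry,tx,ty,tz,xy,xz,yz
∂2: piv[ghi,ghr,gir,gxy,gxz,gyz,hit,hiz,htz,ltx,rxy] rk=11  ker:hir,itz,xyz
rk∂_2=11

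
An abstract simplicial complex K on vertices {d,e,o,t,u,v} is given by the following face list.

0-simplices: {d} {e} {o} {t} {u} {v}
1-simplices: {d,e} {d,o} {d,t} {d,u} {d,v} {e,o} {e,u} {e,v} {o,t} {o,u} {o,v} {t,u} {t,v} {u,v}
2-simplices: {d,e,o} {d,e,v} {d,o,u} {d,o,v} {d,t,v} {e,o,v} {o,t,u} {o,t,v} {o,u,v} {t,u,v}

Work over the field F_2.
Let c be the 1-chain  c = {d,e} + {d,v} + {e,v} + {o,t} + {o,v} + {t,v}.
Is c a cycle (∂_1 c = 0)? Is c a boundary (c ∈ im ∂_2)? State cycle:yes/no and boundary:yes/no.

n_0=6 n_1=14 n_2=10  [Z2]
∂1: piv[de,do,dt,du,dv] rk=5  ker:eo,eu,ev,ot,ou,ov,tu,tv,uv
∂2: piv[deo,dev,dou,dov,dtv,otu,otv,ouv] rk=8  ker:eov,tuv
∂1c = 0
c vs im∂2: reduces to 0 ⇒ boundary

cycle:yes boundary:yes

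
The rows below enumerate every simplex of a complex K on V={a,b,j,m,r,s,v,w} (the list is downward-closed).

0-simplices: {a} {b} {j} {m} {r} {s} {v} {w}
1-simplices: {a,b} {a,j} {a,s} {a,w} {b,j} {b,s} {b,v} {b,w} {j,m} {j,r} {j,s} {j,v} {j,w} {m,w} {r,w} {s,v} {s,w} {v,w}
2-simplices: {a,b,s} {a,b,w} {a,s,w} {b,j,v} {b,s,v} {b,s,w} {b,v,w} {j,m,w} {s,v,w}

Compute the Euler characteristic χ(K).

n_0=8 n_1=18 n_2=9
χ=+8−18+9=-1

χ(K)=-1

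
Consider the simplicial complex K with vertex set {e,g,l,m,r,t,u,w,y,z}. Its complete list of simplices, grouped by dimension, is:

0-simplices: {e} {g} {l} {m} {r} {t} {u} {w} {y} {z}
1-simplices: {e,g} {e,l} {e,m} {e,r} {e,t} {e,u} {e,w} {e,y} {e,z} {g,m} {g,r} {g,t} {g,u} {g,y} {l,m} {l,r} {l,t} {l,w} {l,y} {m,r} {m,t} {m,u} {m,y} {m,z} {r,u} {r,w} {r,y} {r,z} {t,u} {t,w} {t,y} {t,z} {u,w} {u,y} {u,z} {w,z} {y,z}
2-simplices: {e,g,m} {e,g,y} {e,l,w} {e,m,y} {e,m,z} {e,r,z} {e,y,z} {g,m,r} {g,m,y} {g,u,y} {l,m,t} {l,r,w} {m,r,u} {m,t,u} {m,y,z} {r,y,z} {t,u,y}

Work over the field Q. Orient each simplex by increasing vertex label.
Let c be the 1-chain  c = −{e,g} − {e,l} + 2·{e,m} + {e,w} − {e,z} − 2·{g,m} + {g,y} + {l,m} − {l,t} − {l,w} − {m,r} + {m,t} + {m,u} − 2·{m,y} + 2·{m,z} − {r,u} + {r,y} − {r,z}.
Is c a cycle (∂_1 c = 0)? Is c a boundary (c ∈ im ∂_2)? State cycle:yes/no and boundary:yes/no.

cycle:yes boundary:yes

n_0=10 n_1=37 n_2=17  [Q]
∂1: piv[eg,el,em,er,et,eu,ew,ey,ez] rk=9  ker:gm,gr,gt,gu,gy,lm,lr,lt,lw,ly,mr,mt,mu,my,mz,ru,rw,ry,rz,tu,tw,ty,tz,uw,uy,uz,wz,yz
∂2: piv[egm,egy,elw,emy,emz,erz,eyz,gmr,guy,lmt,lrw,mru,mtu,ryz,tuy] rk=15  ker:gmy,myz
∂1c = 0
c vs im∂2: reduces to 0 ⇒ boundary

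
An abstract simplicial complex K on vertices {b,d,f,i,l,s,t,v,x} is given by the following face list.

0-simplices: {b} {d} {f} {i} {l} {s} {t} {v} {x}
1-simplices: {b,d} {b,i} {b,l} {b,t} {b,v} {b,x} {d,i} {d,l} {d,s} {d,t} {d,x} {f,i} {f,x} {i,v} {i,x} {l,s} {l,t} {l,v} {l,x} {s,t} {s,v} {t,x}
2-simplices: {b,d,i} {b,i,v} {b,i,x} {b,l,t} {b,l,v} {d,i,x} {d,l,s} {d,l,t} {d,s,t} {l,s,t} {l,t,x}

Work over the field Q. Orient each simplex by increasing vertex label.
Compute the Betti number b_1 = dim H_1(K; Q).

n_0=9 n_1=22 n_2=11  [Q]
∂1: piv[bd,bi,bl,bt,bv,bx,ds,fi] rk=8  ker:di,dl,dt,dx,fx,iv,ix,ls,lt,lv,lx,st,sv,tx
∂2: piv[bdi,biv,bix,blt,blv,dix,dls,dlt,dst,ltx] rk=10  ker:lst
b_1=(22−8)−10=4

b_1=4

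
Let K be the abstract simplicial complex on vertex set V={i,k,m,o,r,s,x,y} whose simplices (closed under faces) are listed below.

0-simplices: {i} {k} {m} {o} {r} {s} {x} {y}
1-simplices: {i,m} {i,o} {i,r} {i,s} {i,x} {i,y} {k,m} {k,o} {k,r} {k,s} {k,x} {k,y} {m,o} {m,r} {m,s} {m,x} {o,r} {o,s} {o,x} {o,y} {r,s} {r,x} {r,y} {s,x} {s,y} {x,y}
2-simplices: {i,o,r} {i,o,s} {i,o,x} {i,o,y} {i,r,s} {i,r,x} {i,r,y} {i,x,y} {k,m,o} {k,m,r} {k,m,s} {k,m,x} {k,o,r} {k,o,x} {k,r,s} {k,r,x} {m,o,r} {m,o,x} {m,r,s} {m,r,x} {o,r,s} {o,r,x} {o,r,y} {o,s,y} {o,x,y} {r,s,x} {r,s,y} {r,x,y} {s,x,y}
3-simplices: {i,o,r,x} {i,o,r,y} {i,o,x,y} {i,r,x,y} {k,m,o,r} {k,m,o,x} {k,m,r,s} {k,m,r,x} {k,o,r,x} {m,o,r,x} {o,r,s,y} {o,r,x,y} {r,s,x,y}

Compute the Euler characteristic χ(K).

n_0=8 n_1=26 n_2=29 n_3=13
χ=+8−26+29−13=-2

χ(K)=-2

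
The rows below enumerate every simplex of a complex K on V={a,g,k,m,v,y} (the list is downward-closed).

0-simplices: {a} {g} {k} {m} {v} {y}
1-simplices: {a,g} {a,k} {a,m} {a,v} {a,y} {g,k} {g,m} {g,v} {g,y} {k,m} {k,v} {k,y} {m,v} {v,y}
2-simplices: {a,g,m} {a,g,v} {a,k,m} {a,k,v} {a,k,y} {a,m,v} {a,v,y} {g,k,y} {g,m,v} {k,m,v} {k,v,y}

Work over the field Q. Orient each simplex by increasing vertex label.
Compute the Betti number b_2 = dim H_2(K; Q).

b_2=3

n_0=6 n_1=14 n_2=11  [Q]
∂1: piv[ag,ak,am,av,ay] rk=5  ker:gk,gm,gv,gy,km,kv,ky,mv,vy
∂2: piv[agm,agv,akm,akv,aky,amv,avy,gky] rk=8  ker:gmv,kmv,kvy
b_2=(11−8)−0=3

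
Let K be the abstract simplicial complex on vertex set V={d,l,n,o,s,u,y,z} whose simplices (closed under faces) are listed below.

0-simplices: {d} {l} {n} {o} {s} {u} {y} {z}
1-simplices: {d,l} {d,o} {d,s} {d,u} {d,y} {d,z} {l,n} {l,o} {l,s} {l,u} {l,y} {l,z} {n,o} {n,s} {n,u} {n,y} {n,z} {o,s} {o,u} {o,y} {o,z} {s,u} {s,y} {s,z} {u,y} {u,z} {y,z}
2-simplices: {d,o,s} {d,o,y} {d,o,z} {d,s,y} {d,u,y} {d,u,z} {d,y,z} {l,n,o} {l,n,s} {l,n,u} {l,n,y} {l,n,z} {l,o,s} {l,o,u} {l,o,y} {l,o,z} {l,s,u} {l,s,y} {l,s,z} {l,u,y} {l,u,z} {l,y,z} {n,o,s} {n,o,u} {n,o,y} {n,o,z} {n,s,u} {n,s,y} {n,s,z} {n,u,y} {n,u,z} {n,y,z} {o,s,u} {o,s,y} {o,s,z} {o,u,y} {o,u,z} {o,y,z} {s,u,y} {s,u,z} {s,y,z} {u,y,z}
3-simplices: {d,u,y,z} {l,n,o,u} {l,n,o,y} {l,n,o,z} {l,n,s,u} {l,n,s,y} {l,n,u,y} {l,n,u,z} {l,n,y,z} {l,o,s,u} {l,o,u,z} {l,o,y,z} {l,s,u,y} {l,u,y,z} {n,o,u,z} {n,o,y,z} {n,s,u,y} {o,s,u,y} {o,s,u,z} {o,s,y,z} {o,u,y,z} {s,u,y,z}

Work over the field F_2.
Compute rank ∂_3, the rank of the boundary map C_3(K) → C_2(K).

n_0=8 n_1=27 n_2=42 n_3=22  [Z2]
∂1: piv[dl,do,ds,du,dy,dz,ln] rk=7  ker:lo,ls,lu,ly,lz,no,ns,nu,ny,nz,os,ou,oy,oz,su,sy,sz,uy,uz,yz
∂2: piv[dos,doy,doz,dsy,duy,duz,dyz,lno,lns,lnu,lny,lnz,los,lou,loy,loz,lsu,lsz,luy] rk=19  ker:lsy,luz,lyz,nos,nou,noy,noz,nsu,nsy,nsz,nuy,nuz,nyz,osu,osy,osz,ouy,ouz,oyz,suy,suz,syz,uyz
∂3: piv[duyz,lnou,lnoy,lnoz,lnsu,lnsy,lnuy,lnuz,lnyz,losu,louz,loyz,lsuy,luyz,osuy,osuz,osyz,ouyz] rk=18  ker:nouz,noyz,nsuy,suyz
rk∂_3=18

rank∂_3=18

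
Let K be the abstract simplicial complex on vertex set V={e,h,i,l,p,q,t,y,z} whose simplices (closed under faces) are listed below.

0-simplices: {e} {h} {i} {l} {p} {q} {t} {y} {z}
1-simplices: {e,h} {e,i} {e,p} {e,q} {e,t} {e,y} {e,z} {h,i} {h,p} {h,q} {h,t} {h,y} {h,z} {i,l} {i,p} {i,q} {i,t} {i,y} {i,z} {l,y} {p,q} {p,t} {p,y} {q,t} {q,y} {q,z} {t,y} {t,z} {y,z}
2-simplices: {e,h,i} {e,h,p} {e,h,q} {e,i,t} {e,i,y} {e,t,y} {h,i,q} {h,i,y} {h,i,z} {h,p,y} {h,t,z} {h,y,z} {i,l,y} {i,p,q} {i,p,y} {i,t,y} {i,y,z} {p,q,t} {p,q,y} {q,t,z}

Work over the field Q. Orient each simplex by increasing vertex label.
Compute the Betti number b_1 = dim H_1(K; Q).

n_0=9 n_1=29 n_2=20  [Q]
∂1: piv[eh,ei,ep,eq,et,ey,ez,il] rk=8  ker:hi,hp,hq,ht,hy,hz,ip,iq,it,iy,iz,ly,pq,pt,py,qt,qy,qz,ty,tz,yz
∂2: piv[ehi,ehp,ehq,eit,eiy,ety,hiq,hiy,hiz,hpy,htz,hyz,ily,ipq,ipy,pqt,pqy,qtz] rk=18  ker:ity,iyz
b_1=(29−8)−18=3

b_1=3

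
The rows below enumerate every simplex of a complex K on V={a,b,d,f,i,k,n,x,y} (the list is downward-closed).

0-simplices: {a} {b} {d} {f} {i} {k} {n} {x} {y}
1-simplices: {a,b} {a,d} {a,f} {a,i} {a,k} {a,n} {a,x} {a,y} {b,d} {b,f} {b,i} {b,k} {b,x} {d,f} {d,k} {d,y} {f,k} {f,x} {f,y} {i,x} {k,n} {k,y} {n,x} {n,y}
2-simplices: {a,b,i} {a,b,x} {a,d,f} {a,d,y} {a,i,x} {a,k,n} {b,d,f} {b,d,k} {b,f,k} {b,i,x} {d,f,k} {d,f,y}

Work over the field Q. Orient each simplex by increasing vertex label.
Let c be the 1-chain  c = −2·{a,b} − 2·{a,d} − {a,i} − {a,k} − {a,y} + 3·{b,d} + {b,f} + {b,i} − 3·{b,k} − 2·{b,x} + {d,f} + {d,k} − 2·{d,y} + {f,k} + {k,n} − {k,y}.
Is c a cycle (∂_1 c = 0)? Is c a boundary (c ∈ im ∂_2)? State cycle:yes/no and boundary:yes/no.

n_0=9 n_1=24 n_2=12  [Q]
∂1: piv[ab,ad,af,ai,ak,an,ax,ay] rk=8  ker:bd,bf,bi,bk,bx,df,dk,dy,fk,fx,fy,ix,kn,ky,nx,ny
∂2: piv[abi,abx,adf,ady,aix,akn,bdf,bdk,bfk,dfy] rk=10  ker:bix,dfk
∂1c = 7·{a} − 2·{b} + {d} + {f} − 2·{k} + {n} − 2·{x} − 4·{y}

cycle:no boundary:no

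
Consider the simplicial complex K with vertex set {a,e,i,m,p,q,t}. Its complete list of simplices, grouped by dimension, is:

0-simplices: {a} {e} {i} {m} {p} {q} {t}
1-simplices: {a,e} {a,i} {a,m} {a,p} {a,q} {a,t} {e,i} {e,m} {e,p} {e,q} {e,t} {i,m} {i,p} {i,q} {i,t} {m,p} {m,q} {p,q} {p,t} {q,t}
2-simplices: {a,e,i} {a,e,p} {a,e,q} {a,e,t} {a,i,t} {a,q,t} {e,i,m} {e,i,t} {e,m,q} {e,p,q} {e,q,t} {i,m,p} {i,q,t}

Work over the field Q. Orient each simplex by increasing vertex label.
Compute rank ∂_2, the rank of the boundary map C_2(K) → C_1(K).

n_0=7 n_1=20 n_2=13  [Q]
∂1: piv[ae,ai,am,ap,aq,at] rk=6  ker:ei,em,ep,eq,et,im,ip,iq,it,mp,mq,pq,pt,qt
∂2: piv[aei,aep,aeq,aet,ait,aqt,eim,emq,epq,imp,iqt] rk=11  ker:eit,eqt
rk∂_2=11

rank∂_2=11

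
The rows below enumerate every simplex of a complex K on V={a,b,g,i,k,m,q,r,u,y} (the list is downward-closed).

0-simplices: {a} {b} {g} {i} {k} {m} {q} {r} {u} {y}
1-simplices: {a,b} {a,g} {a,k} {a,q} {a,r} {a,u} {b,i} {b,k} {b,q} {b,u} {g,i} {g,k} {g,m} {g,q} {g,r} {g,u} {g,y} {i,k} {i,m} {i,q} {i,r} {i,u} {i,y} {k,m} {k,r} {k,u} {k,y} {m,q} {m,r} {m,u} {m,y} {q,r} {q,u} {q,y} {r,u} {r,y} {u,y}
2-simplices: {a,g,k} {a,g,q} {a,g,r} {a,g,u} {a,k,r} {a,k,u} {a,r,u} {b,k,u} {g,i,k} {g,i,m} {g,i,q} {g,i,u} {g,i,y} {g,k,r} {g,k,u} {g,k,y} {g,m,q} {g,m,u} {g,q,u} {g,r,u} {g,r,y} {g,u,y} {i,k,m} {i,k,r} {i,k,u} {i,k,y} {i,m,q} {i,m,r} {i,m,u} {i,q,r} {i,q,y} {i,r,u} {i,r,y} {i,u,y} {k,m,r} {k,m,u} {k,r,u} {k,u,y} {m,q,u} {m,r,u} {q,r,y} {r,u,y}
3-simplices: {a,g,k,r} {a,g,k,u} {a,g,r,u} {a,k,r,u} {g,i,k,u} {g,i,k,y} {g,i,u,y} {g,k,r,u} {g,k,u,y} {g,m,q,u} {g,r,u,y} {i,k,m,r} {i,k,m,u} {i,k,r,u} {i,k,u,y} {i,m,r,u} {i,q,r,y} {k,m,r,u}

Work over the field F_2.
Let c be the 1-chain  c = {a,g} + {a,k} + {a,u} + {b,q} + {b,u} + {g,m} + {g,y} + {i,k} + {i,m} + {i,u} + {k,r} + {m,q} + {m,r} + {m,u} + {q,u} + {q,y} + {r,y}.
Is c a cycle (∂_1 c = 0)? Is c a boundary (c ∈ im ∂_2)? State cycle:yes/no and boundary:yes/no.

n_0=10 n_1=37 n_2=42 n_3=18  [Z2]
∂1: piv[ab,ag,ak,aq,ar,au,bi,gm,gy] rk=9  ker:bk,bq,bu,gi,gk,gq,gr,gu,ik,im,iq,ir,iu,iy,km,kr,ku,ky,mq,mr,mu,my,qr,qu,qy,ru,ry,uy
∂2: piv[agk,agq,agr,agu,akr,aku,aru,bku,gik,gim,giq,giu,giy,gky,gmq,gmu,gqu,gry,guy,ikm,ikr,imr,iqr,iqy] rk=24  ker:gkr,gku,gru,iku,iky,imq,imu,iru,iry,iuy,kmr,kmu,kru,kuy,mqu,mru,qry,ruy
∂3: piv[agkr,agku,agru,akru,giku,giky,giuy,gkuy,gmqu,gruy,ikmr,ikmu,ikru,imru,iqry] rk=15  ker:gkru,ikuy,kmru
∂1c = {a} + {g} + {i} + {k} + {m} + {r} + {u} + {y}

cycle:no boundary:no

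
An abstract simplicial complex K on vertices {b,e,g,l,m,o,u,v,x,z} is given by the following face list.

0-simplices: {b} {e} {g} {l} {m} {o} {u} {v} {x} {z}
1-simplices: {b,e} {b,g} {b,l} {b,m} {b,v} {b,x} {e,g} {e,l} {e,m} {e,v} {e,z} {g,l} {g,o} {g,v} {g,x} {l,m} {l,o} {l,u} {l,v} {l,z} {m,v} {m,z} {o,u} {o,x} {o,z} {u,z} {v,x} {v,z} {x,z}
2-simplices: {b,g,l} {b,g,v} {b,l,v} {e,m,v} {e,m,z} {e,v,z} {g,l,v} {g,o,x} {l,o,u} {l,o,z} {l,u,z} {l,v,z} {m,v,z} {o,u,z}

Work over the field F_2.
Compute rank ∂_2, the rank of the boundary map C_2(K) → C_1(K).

rank∂_2=11

n_0=10 n_1=29 n_2=14  [Z2]
∂1: piv[be,bg,bl,bm,bv,bx,ez,go,lu] rk=9  ker:eg,el,em,ev,gl,gv,gx,lm,lo,lv,lz,mv,mz,ou,ox,oz,uz,vx,vz,xz
∂2: piv[bgl,bgv,blv,emv,emz,evz,gox,lou,loz,luz,lvz] rk=11  ker:glv,mvz,ouz
rk∂_2=11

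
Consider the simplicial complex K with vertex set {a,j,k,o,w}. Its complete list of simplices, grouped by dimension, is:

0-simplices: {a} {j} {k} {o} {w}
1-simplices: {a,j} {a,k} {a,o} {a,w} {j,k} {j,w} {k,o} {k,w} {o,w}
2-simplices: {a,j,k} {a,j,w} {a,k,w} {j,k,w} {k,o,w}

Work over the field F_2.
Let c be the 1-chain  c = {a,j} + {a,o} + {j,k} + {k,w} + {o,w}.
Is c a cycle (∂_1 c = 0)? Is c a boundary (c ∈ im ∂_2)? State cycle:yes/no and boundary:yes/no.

cycle:yes boundary:no

n_0=5 n_1=9 n_2=5  [Z2]
∂1: piv[aj,ak,ao,aw] rk=4  ker:jk,jw,ko,kw,ow
∂2: piv[ajk,ajw,akw,kow] rk=4  ker:jkw
∂1c = 0
c vs im∂2: residual ≠ 0 ⇒ not boundary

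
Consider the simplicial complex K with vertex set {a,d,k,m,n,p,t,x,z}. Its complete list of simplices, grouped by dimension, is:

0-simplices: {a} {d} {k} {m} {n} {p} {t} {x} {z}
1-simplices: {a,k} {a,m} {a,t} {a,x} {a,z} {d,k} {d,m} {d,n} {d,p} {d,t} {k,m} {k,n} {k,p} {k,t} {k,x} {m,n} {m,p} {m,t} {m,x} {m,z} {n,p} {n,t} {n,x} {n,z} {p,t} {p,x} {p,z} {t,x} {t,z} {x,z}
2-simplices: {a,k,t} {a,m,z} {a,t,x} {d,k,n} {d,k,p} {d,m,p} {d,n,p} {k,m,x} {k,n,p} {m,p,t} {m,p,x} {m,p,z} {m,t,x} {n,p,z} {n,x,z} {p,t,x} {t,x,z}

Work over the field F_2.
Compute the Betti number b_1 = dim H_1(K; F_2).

n_0=9 n_1=30 n_2=17  [Z2]
∂1: piv[ak,am,at,ax,az,dk,dn,dp] rk=8  ker:dm,dt,km,kn,kp,kt,kx,mn,mp,mt,mx,mz,np,nt,nx,nz,pt,px,pz,tx,tz,xz
∂2: piv[akt,amz,atx,dkn,dkp,dmp,dnp,kmx,mpt,mpx,mpz,mtx,npz,nxz,txz] rk=15  ker:knp,ptx
b_1=(30−8)−15=7

b_1=7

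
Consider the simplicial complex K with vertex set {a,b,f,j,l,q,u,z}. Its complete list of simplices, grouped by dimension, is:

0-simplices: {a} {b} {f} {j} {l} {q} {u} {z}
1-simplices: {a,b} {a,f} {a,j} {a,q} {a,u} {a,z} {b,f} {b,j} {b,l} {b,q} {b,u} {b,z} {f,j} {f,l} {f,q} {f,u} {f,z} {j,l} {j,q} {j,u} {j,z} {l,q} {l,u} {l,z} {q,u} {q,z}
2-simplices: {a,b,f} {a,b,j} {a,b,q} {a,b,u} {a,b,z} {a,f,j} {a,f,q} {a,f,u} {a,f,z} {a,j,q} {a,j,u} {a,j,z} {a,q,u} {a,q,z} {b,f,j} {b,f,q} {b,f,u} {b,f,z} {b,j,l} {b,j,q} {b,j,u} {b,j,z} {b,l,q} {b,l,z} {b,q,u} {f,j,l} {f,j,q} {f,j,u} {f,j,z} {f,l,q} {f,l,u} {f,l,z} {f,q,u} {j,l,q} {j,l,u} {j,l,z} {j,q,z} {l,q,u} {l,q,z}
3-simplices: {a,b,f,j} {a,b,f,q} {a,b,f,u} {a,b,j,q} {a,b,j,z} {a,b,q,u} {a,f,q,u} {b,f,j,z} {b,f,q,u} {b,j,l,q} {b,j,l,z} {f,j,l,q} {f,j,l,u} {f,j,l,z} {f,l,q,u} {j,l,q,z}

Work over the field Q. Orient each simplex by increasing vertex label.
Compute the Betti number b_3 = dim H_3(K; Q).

n_0=8 n_1=26 n_2=39 n_3=16  [Q]
∂1: piv[ab,af,aj,aq,au,az,bl] rk=7  ker:bf,bj,bq,bu,bz,fj,fl,fq,fu,fz,jl,jq,ju,jz,lq,lu,lz,qu,qz
∂2: piv[abf,abj,abq,abu,abz,afj,afq,afu,afz,ajq,aju,ajz,aqu,aqz,bjl,blq,blz,fjl,flu] rk=19  ker:bfj,bfq,bfu,bfz,bjq,bju,bjz,bqu,fjq,fju,fjz,flq,flz,fqu,jlq,jlu,jlz,jqz,lqu,lqz
∂3: piv[abfj,abfq,abfu,abjq,abjz,abqu,afqu,bfjz,bjlq,bjlz,fjlq,fjlu,fjlz,flqu,jlqz] rk=15  ker:bfqu
b_3=(16−15)−0=1

b_3=1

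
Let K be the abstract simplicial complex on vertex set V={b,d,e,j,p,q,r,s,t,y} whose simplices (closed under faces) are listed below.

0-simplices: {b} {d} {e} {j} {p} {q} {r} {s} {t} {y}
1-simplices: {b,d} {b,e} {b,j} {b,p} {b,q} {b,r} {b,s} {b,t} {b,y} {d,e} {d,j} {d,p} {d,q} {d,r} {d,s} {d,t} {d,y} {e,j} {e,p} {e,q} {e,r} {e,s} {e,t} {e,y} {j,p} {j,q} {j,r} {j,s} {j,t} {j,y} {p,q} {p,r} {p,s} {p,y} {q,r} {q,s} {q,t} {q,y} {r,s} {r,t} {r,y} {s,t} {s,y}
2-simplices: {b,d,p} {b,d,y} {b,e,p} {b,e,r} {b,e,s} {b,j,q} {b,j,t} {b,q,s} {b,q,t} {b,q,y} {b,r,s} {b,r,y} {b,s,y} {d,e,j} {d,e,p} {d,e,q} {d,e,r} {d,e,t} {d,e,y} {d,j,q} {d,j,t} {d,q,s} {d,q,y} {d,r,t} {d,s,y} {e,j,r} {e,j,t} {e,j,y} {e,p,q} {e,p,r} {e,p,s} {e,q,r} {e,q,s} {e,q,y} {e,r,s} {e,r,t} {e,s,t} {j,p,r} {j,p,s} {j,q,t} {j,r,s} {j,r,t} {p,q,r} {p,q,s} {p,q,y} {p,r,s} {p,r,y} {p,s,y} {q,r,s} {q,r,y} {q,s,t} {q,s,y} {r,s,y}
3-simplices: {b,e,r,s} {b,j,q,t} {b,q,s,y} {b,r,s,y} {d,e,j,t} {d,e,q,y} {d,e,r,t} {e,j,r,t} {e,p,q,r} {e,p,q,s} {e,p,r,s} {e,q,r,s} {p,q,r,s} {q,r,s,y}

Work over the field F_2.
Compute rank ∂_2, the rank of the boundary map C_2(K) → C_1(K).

n_0=10 n_1=43 n_2=53 n_3=14  [Z2]
∂1: piv[bd,be,bj,bp,bq,br,bs,bt,by] rk=9  ker:de,dj,dp,dq,dr,ds,dt,dy,ej,ep,eq,er,es,et,ey,jp,jq,jr,js,jt,jy,pq,pr,ps,py,qr,qs,qt,qy,rs,rt,ry,st,sy
∂2: piv[bdp,bdy,bep,ber,bes,bjq,bjt,bqs,bqt,bqy,brs,bry,bsy,dej,dep,deq,der,det,dey,djq,djt,dqs,dqy,drt,ejr,ejy,epq,epr,eps,eqr,est,jpr,jps,pqy] rk=34  ker:dsy,ejt,eqs,eqy,ers,ert,jqt,jrs,jrt,pqr,pqs,prs,pry,psy,qrs,qry,qst,qsy,rsy
∂3: piv[bers,bjqt,bqsy,brsy,dejt,deqy,dert,ejrt,epqr,epqs,eprs,eqrs,qrsy] rk=13  ker:pqrs
rk∂_2=34

rank∂_2=34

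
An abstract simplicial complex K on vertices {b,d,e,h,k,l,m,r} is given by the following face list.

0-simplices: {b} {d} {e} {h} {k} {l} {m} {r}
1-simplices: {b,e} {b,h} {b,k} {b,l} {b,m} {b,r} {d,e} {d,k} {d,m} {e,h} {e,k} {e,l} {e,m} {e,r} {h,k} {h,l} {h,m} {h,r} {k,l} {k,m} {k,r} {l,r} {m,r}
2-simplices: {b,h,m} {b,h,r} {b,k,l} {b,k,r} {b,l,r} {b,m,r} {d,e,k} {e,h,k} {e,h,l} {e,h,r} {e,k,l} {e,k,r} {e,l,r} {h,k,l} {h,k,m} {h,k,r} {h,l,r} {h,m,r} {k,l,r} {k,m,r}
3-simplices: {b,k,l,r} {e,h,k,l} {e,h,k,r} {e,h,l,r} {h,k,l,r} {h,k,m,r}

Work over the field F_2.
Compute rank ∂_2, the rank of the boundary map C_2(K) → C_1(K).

rank∂_2=13

n_0=8 n_1=23 n_2=20 n_3=6  [Z2]
∂1: piv[be,bh,bk,bl,bm,br,de] rk=7  ker:dk,dm,eh,ek,el,em,er,hk,hl,hm,hr,kl,km,kr,lr,mr
∂2: piv[bhm,bhr,bkl,bkr,blr,bmr,dek,ehk,ehl,ehr,ekl,ekr,hkm] rk=13  ker:elr,hkl,hkr,hlr,hmr,klr,kmr
∂3: piv[bklr,ehkl,ehkr,ehlr,hklr,hkmr] rk=6
rk∂_2=13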